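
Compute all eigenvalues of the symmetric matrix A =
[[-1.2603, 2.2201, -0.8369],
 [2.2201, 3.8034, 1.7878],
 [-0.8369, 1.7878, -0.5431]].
sigma(A) ≈ {-3, 0, 5}

A is real symmetric, so its spectrum consists of real eigenvalues. Expanding the characteristic polynomial of the displayed matrix gives
  det(λ I - A) = p(λ) = λ^3 + (-2)λ^2 + (-15)λ + (0).
Solving p(λ) = 0 yields eigenvalues ≈ -3, 0, 5. (A is shown rounded to 4 decimals, so these recover the underlying integer eigenvalues to within that precision.)
Verification: the trace of A = 2 equals the sum of eigenvalues 2, and det(A) ≈ 0.0010 matches the eigenvalue product 0.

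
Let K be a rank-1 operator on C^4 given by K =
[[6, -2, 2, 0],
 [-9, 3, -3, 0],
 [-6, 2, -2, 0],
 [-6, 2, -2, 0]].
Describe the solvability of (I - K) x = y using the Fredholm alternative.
(I - K) is invertible (det(I - K) = -6 ≠ 0), so for every y in C^4 the equation (I - K) x = y has a unique solution.

K has rank 1, so it is an outer product K = u v^T: every row of K is a multiple of one row vector. Reading off the entries, u = (-2, 3, 2, 2) and v = (-3, 1, -1, 0) (row i of K equals u_i·v^T). A rank-one matrix u v^T satisfies K u = u (v·u) and kills the (3)-dimensional subspace v^⊥, so its characteristic polynomial is lambda^3 (lambda - v·u) with v·u = tr K = 7. Hence the eigenvalues of I - K are 1 (multiplicity 3) and 1 - (7) = -6, so det(I - K) = -6. (Direct check: I - K =
[[-5, 2, -2, 0],
 [9, -2, 3, 0],
 [6, -2, 3, 0],
 [6, -2, 2, 1]]
has determinant -6.) The finite-dimensional Fredholm alternative says: either (I - K) is invertible, or ker(I - K) ≠ {0} and then range(I - K) = ker((I - K)^*)^⊥, with dim ker(I - K) = dim ker((I - K)^*). Since det(I - K) ≠ 0, 1 is not an eigenvalue of K and ker(I - K) = {0}, so we are in the first case: for every y there is a unique x = (I - K)^(-1) y. Explicitly, by the Sherman–Morrison formula, (I - u v^T)^(-1) = I + u v^T/(1 - v·u), i.e. (I - K)^(-1) = I + K/(-6).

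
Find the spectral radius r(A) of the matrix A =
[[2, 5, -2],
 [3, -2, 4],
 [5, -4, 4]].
r(A) = 5

The eigenvalues of A are the roots of its characteristic polynomial. With M = A (coefficients from the trace, the sum of principal 2x2 minors, and det A):
  p(λ) = det(λ I - M) = λ^3 - 4λ^2 + 7λ - 60.
By the rational root theorem any rational root is an integer divisor of 60. Testing λ = 5: p(5) = 125 - 100 + 35 - 60 = 0, so λ = 5 is a root. Dividing out (λ - 5) leaves p(λ) = (λ - 5)(λ^2 + λ + 12). For λ^2 + λ + 12 the discriminant is -47. It is negative, so the roots are the complex-conjugate pair λ = -1/2 ± (sqrt(47)/2) i ≈ -0.5 ± 3.4278i. For a conjugate pair the product of the roots equals the constant term, so |λ|^2 = 12 and |λ| = sqrt(12) ≈ 3.4641.
Thus the eigenvalues (to 4 decimals) are -0.5 ± 3.4278i (modulus 3.4641); 5 (modulus 5). The spectral radius is the largest modulus: r(A) = 5. (Cross-check: r(A) ≤ ||A||_2 ≈ 9.6084; equality holds whenever A is normal, though it can also hold for some non-normal A.)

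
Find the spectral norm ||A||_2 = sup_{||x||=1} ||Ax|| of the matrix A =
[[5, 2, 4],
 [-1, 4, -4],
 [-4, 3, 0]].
||A||_2 ≈ 8.0124 (= sqrt(largest eigenvalue of A^T A))

||A||_2 = sigma_max(A) = sqrt(lambda_max(A^T A)). Form the symmetric matrix M = A^T A =
[[42, -6, 24],
 [-6, 29, -8],
 [24, -8, 32]].
Its characteristic polynomial (trace, sum of principal 2x2 minors, determinant of M give the coefficients) is
  p(λ) = det(λ I - M) = λ^3 - 103λ^2 + 2814λ - 20736.
No integer candidate from the rational root theorem (±divisors of 20736) is a root, so the roots are irrational. The cubic discriminant is Δ = 814961124 > 0, so there are three distinct real roots. p(12) = -72 and p(13) = 636 have opposite signs, so a root lies in (12, 13); Newton's method refines it to λ ≈ 12.0938. p(26) = 376 and p(27) = -162 have opposite signs, so a root lies in (26, 27); Newton's method refines it to λ ≈ 26.7078. p(64) = -384 and p(65) = 1624 have opposite signs, so a root lies in (64, 65); Newton's method refines it to λ ≈ 64.1984. Check (Vieta): the three roots sum to 103, matching tr M = 103.
So the eigenvalues of A^T A are ≈ 12.0938, 26.7078, 64.1984 (all ≥ 0, as they must be for A^T A). The largest is λ_max ≈ 64.1984, hence ||A||_2 = sqrt(λ_max) ≈ 8.0124.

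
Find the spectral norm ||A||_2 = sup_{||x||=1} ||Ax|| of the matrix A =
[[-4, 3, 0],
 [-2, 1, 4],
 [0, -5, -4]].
||A||_2 ≈ 7.9539 (= sqrt(largest eigenvalue of A^T A))

||A||_2 = sigma_max(A) = sqrt(lambda_max(A^T A)). Form the symmetric matrix M = A^T A =
[[20, -14, -8],
 [-14, 35, 24],
 [-8, 24, 32]].
Its characteristic polynomial (trace, sum of principal 2x2 minors, determinant of M give the coefficients) is
  p(λ) = det(λ I - M) = λ^3 - 87λ^2 + 1624λ - 7744.
No integer candidate from the rational root theorem (±divisors of 7744) is a root, so the roots are irrational. The cubic discriminant is Δ = 507354944 > 0, so there are three distinct real roots. p(7) = -296 and p(8) = 192 have opposite signs, so a root lies in (7, 8); Newton's method refines it to λ ≈ 7.5743. p(16) = 64 and p(17) = -366 have opposite signs, so a root lies in (16, 17); Newton's method refines it to λ ≈ 16.1607. p(63) = -688 and p(64) = 1984 have opposite signs, so a root lies in (63, 64); Newton's method refines it to λ ≈ 63.265. Check (Vieta): the three roots sum to 87, matching tr M = 87.
So the eigenvalues of A^T A are ≈ 7.5743, 16.1607, 63.265 (all ≥ 0, as they must be for A^T A). The largest is λ_max ≈ 63.265, hence ||A||_2 = sqrt(λ_max) ≈ 7.9539.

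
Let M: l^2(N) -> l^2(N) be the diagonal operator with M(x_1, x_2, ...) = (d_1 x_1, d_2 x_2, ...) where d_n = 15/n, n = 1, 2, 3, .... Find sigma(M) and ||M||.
sigma(M) = {15/n : n ≥ 1} ∪ {0}; ||M|| = 15

A bounded diagonal operator on l^2 with diagonal entries d_n has spectrum equal to the closure of {d_n : n ≥ 1}: every d_n is an eigenvalue (with eigenvector e_n), so {d_n} ⊂ sigma(M); the spectrum is closed, so its closure is too; and for lambda not in the closure, (M - lambda I) has bounded inverse (the diagonal entries 1/(d_n - lambda) are bounded). For our sequence d_n = 15/n, n = 1, 2, 3, ...:
  - {d_n} = {15/n : n ≥ 1}; the only limit point is 0
  - closure = {15/n : n ≥ 1} ∪ {0}
For the norm: a diagonal operator has ||M|| = sup_n |d_n|. Here d_n = 15/n is positive and decreasing, so sup_n |d_n| = d_1 = 15. So ||M|| = 15.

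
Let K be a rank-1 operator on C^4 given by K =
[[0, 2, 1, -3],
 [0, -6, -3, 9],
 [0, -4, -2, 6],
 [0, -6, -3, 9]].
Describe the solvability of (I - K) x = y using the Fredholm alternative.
(I - K) is singular (det(I - K) = 0, i.e. 1 ∈ sigma(K)). (I - K) x = y is solvable iff y ⊥ ker((I - K)^*) = span{(0, 2, 1, -3)}, i.e. iff 2y_2 + y_3 - 3y_4 = 0. When solvable, the solutions are x = y + c·(1, -3, -2, -3), c arbitrary (ker(I - K) = span{(1, -3, -2, -3)}, dimension 1).

K has rank 1, so it is an outer product K = u v^T: every row of K is a multiple of one row vector. Reading off the entries, u = (1, -3, -2, -3) and v = (0, 2, 1, -3) (row i of K equals u_i·v^T). A rank-one matrix u v^T satisfies K u = u (v·u) and kills the (3)-dimensional subspace v^⊥, so its characteristic polynomial is lambda^3 (lambda - v·u) with v·u = tr K = 1. Hence the eigenvalues of I - K are 1 (multiplicity 3) and 1 - (1) = 0, so det(I - K) = 0. (Direct check: I - K =
[[1, -2, -1, 3],
 [0, 7, 3, -9],
 [0, 4, 3, -6],
 [0, 6, 3, -8]]
has determinant 0.) So 1 is an eigenvalue of K and (I - K) is not invertible. The finite-dimensional Fredholm alternative says: either (I - K) is invertible, or ker(I - K) ≠ {0} and then range(I - K) = ker((I - K)^*)^⊥, with dim ker(I - K) = dim ker((I - K)^*). We are in the second case, so we need both kernels. Kernel of I - K: (I - K) u = u - u (v·u) = u - u = 0, so ker(I - K) = span{u} = span{(1, -3, -2, -3)} (it is exactly 1-dimensional because rank(I - K) = 3). Kernel of the adjoint: K is real, so (I - K)^* = I - K^T = I - v u^T, and (I - v u^T) v = v - v (u·v) = 0; hence ker((I - K)^*) = span{v} = span{(0, 2, 1, -3)}. Therefore (I - K) x = y is solvable iff <y, v> = 0, i.e. iff 2y_2 + y_3 - 3y_4 = 0. When this holds, K y = u (v·y) = 0, so (I - K) y = y and x = y is a particular solution; the full solution set is the line x = y + c·u = y + c·(1, -3, -2, -3), c ∈ C.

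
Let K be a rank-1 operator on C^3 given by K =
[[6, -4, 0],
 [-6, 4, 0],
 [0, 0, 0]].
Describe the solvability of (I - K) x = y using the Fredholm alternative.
(I - K) is invertible (det(I - K) = -9 ≠ 0), so for every y in C^3 the equation (I - K) x = y has a unique solution.

K has rank 1, so it is an outer product K = u v^T: every row of K is a multiple of one row vector. Reading off the entries, u = (-2, 2, 0) and v = (-3, 2, 0) (row i of K equals u_i·v^T). A rank-one matrix u v^T satisfies K u = u (v·u) and kills the (2)-dimensional subspace v^⊥, so its characteristic polynomial is lambda^2 (lambda - v·u) with v·u = tr K = 10. Hence the eigenvalues of I - K are 1 (multiplicity 2) and 1 - (10) = -9, so det(I - K) = -9. (Direct check: I - K =
[[-5, 4, 0],
 [6, -3, 0],
 [0, 0, 1]]
has determinant -9.) The finite-dimensional Fredholm alternative says: either (I - K) is invertible, or ker(I - K) ≠ {0} and then range(I - K) = ker((I - K)^*)^⊥, with dim ker(I - K) = dim ker((I - K)^*). Since det(I - K) ≠ 0, 1 is not an eigenvalue of K and ker(I - K) = {0}, so we are in the first case: for every y there is a unique x = (I - K)^(-1) y. Explicitly, by the Sherman–Morrison formula, (I - u v^T)^(-1) = I + u v^T/(1 - v·u), i.e. (I - K)^(-1) = I + K/(-9).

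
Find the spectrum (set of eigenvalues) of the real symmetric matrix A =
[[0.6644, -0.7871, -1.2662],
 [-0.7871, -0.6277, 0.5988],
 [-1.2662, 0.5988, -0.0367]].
sigma(A) ≈ {-1, 2} (-1 with multiplicity 2)

A is real symmetric, so its spectrum consists of real eigenvalues. Expanding the characteristic polynomial of the displayed matrix gives
  det(λ I - A) = p(λ) = λ^3 + (0)λ^2 + (-3)λ + (-2).
Solving p(λ) = 0 yields eigenvalues ≈ -1, -1, 2. (A is shown rounded to 4 decimals, so these recover the underlying integer eigenvalues to within that precision.)
Verification: the trace of A = 0 equals the sum of eigenvalues 0, and det(A) ≈ 1.9997 matches the eigenvalue product 2.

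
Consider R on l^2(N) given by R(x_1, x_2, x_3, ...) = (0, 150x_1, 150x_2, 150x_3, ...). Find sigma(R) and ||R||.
sigma(R) = closed disk {z in C : |z| ≤ 150}; ||R|| = 150

Note R = 150·U where U is the unit right shift (U x)_k = x_{k-1} (with x_0 := 0); so ||R|| = 150||U|| and sigma(R) = 150·sigma(U). ||R x||^2 = sum_{k≥1} |150x_k|^2 = 22500||x||^2, so ||R|| = 150 and sigma(R) ⊂ {|z| ≤ 150}. For any |lambda| < 150, the equation (R - lambda I) x = 0 forces x_1 = 0, then 150x_k = lambda x_{k+1} ⇒ x = 0, so R has no eigenvalues. But (R - lambda I) is not surjective for |lambda| < 150: solving (R - lambda I) x = e_1 would require x_n proportional to (lambda/150)^(-n), which is not in l^2. So every |lambda| < 150 lies in the residual spectrum. The boundary |lambda| = 150 is in the approximate point spectrum (the spectrum is closed). Hence sigma(R) is the closed disk of radius 150.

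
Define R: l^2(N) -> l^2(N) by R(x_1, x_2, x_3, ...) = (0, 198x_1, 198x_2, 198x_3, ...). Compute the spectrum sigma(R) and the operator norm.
sigma(R) = closed disk {z in C : |z| ≤ 198}; ||R|| = 198

Note R = 198·U where U is the unit right shift (U x)_k = x_{k-1} (with x_0 := 0); so ||R|| = 198||U|| and sigma(R) = 198·sigma(U). ||R x||^2 = sum_{k≥1} |198x_k|^2 = 39204||x||^2, so ||R|| = 198 and sigma(R) ⊂ {|z| ≤ 198}. For any |lambda| < 198, the equation (R - lambda I) x = 0 forces x_1 = 0, then 198x_k = lambda x_{k+1} ⇒ x = 0, so R has no eigenvalues. But (R - lambda I) is not surjective for |lambda| < 198: solving (R - lambda I) x = e_1 would require x_n proportional to (lambda/198)^(-n), which is not in l^2. So every |lambda| < 198 lies in the residual spectrum. The boundary |lambda| = 198 is in the approximate point spectrum (the spectrum is closed). Hence sigma(R) is the closed disk of radius 198.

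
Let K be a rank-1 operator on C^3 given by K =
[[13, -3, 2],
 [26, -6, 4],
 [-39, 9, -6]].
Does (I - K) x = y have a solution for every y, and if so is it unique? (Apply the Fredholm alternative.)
(I - K) is singular (det(I - K) = 0, i.e. 1 ∈ sigma(K)). (I - K) x = y is solvable iff y ⊥ ker((I - K)^*) = span{(13, -3, 2)}, i.e. iff 13y_1 - 3y_2 + 2y_3 = 0. When solvable, the solutions are x = y + c·(1, 2, -3), c arbitrary (ker(I - K) = span{(1, 2, -3)}, dimension 1).

K has rank 1, so it is an outer product K = u v^T: every row of K is a multiple of one row vector. Reading off the entries, u = (1, 2, -3) and v = (13, -3, 2) (row i of K equals u_i·v^T). A rank-one matrix u v^T satisfies K u = u (v·u) and kills the (2)-dimensional subspace v^⊥, so its characteristic polynomial is lambda^2 (lambda - v·u) with v·u = tr K = 1. Hence the eigenvalues of I - K are 1 (multiplicity 2) and 1 - (1) = 0, so det(I - K) = 0. (Direct check: I - K =
[[-12, 3, -2],
 [-26, 7, -4],
 [39, -9, 7]]
has determinant 0.) So 1 is an eigenvalue of K and (I - K) is not invertible. The finite-dimensional Fredholm alternative says: either (I - K) is invertible, or ker(I - K) ≠ {0} and then range(I - K) = ker((I - K)^*)^⊥, with dim ker(I - K) = dim ker((I - K)^*). We are in the second case, so we need both kernels. Kernel of I - K: (I - K) u = u - u (v·u) = u - u = 0, so ker(I - K) = span{u} = span{(1, 2, -3)} (it is exactly 1-dimensional because rank(I - K) = 2). Kernel of the adjoint: K is real, so (I - K)^* = I - K^T = I - v u^T, and (I - v u^T) v = v - v (u·v) = 0; hence ker((I - K)^*) = span{v} = span{(13, -3, 2)}. Therefore (I - K) x = y is solvable iff <y, v> = 0, i.e. iff 13y_1 - 3y_2 + 2y_3 = 0. When this holds, K y = u (v·y) = 0, so (I - K) y = y and x = y is a particular solution; the full solution set is the line x = y + c·u = y + c·(1, 2, -3), c ∈ C.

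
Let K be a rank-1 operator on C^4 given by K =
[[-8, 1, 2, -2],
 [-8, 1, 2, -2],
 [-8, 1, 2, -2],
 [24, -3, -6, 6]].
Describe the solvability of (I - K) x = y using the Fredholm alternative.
(I - K) is singular (det(I - K) = 0, i.e. 1 ∈ sigma(K)). (I - K) x = y is solvable iff y ⊥ ker((I - K)^*) = span{(-8, 1, 2, -2)}, i.e. iff -8y_1 + y_2 + 2y_3 - 2y_4 = 0. When solvable, the solutions are x = y + c·(1, 1, 1, -3), c arbitrary (ker(I - K) = span{(1, 1, 1, -3)}, dimension 1).

K has rank 1, so it is an outer product K = u v^T: every row of K is a multiple of one row vector. Reading off the entries, u = (1, 1, 1, -3) and v = (-8, 1, 2, -2) (row i of K equals u_i·v^T). A rank-one matrix u v^T satisfies K u = u (v·u) and kills the (3)-dimensional subspace v^⊥, so its characteristic polynomial is lambda^3 (lambda - v·u) with v·u = tr K = 1. Hence the eigenvalues of I - K are 1 (multiplicity 3) and 1 - (1) = 0, so det(I - K) = 0. (Direct check: I - K =
[[9, -1, -2, 2],
 [8, 0, -2, 2],
 [8, -1, -1, 2],
 [-24, 3, 6, -5]]
has determinant 0.) So 1 is an eigenvalue of K and (I - K) is not invertible. The finite-dimensional Fredholm alternative says: either (I - K) is invertible, or ker(I - K) ≠ {0} and then range(I - K) = ker((I - K)^*)^⊥, with dim ker(I - K) = dim ker((I - K)^*). We are in the second case, so we need both kernels. Kernel of I - K: (I - K) u = u - u (v·u) = u - u = 0, so ker(I - K) = span{u} = span{(1, 1, 1, -3)} (it is exactly 1-dimensional because rank(I - K) = 3). Kernel of the adjoint: K is real, so (I - K)^* = I - K^T = I - v u^T, and (I - v u^T) v = v - v (u·v) = 0; hence ker((I - K)^*) = span{v} = span{(-8, 1, 2, -2)}. Therefore (I - K) x = y is solvable iff <y, v> = 0, i.e. iff -8y_1 + y_2 + 2y_3 - 2y_4 = 0. When this holds, K y = u (v·y) = 0, so (I - K) y = y and x = y is a particular solution; the full solution set is the line x = y + c·u = y + c·(1, 1, 1, -3), c ∈ C.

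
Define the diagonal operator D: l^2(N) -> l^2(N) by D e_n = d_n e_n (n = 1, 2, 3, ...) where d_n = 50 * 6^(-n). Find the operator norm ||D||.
||D|| = 25/3 (attained at n = 1)

For D diagonal, ||D|| = sup_n |d_n|. The sequence d_n = 50 * 6^(-n) is positive and strictly decreasing (ratio 6^(-1) < 1), so the supremum is d_1 = 50/6 = 25/3. Hence ||D|| = 25/3.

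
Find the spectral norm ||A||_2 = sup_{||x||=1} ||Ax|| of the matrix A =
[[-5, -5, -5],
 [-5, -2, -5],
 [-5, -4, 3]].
||A||_2 ≈ 11.7845 (= sqrt(largest eigenvalue of A^T A))

||A||_2 = sigma_max(A) = sqrt(lambda_max(A^T A)). Form the symmetric matrix M = A^T A =
[[75, 55, 35],
 [55, 45, 23],
 [35, 23, 59]].
Its characteristic polynomial (trace, sum of principal 2x2 minors, determinant of M give the coefficients) is
  p(λ) = det(λ I - M) = λ^3 - 179λ^2 + 5676λ - 14400.
No integer candidate from the rational root theorem (±divisors of 14400) is a root, so the roots are irrational. The cubic discriminant is Δ = 228203895312 > 0, so there are three distinct real roots. p(2) = -3756 and p(3) = 1044 have opposite signs, so a root lies in (2, 3); Newton's method refines it to λ ≈ 2.7763. p(37) = 1214 and p(38) = -2316 have opposite signs, so a root lies in (37, 38); Newton's method refines it to λ ≈ 37.3482. p(138) = -11916 and p(139) = 1724 have opposite signs, so a root lies in (138, 139); Newton's method refines it to λ ≈ 138.8755. Check (Vieta): the three roots sum to 179, matching tr M = 179.
So the eigenvalues of A^T A are ≈ 2.7763, 37.3482, 138.8755 (all ≥ 0, as they must be for A^T A). The largest is λ_max ≈ 138.8755, hence ||A||_2 = sqrt(λ_max) ≈ 11.7845.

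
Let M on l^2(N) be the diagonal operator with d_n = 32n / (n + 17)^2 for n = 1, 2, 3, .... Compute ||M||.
||M|| = 8/17 (attained at n = 17)

For M diagonal, ||M|| = sup_n |d_n|. Treat f(x) = 32x / (x + 17)^2 for real x > 0. By the quotient rule, f'(x) = 32(17 - x)/(x + 17)^3, which is positive for x < 17 and negative for x > 17. So f has a unique maximum at x = 17, and since 17 is a positive integer, the supremum over n ≥ 1 is attained at n = 17: d_17 = 32·17/(17 + 17)^2 = 32·17/1156 = 8/17. Hence ||M|| = 8/17.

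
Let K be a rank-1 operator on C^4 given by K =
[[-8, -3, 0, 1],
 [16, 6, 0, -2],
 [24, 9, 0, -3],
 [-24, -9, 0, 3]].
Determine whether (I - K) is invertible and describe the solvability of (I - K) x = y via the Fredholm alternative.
(I - K) is singular (det(I - K) = 0, i.e. 1 ∈ sigma(K)). (I - K) x = y is solvable iff y ⊥ ker((I - K)^*) = span{(-8, -3, 0, 1)}, i.e. iff -8y_1 - 3y_2 + y_4 = 0. When solvable, the solutions are x = y + c·(1, -2, -3, 3), c arbitrary (ker(I - K) = span{(1, -2, -3, 3)}, dimension 1).

K has rank 1, so it is an outer product K = u v^T: every row of K is a multiple of one row vector. Reading off the entries, u = (1, -2, -3, 3) and v = (-8, -3, 0, 1) (row i of K equals u_i·v^T). A rank-one matrix u v^T satisfies K u = u (v·u) and kills the (3)-dimensional subspace v^⊥, so its characteristic polynomial is lambda^3 (lambda - v·u) with v·u = tr K = 1. Hence the eigenvalues of I - K are 1 (multiplicity 3) and 1 - (1) = 0, so det(I - K) = 0. (Direct check: I - K =
[[9, 3, 0, -1],
 [-16, -5, 0, 2],
 [-24, -9, 1, 3],
 [24, 9, 0, -2]]
has determinant 0.) So 1 is an eigenvalue of K and (I - K) is not invertible. The finite-dimensional Fredholm alternative says: either (I - K) is invertible, or ker(I - K) ≠ {0} and then range(I - K) = ker((I - K)^*)^⊥, with dim ker(I - K) = dim ker((I - K)^*). We are in the second case, so we need both kernels. Kernel of I - K: (I - K) u = u - u (v·u) = u - u = 0, so ker(I - K) = span{u} = span{(1, -2, -3, 3)} (it is exactly 1-dimensional because rank(I - K) = 3). Kernel of the adjoint: K is real, so (I - K)^* = I - K^T = I - v u^T, and (I - v u^T) v = v - v (u·v) = 0; hence ker((I - K)^*) = span{v} = span{(-8, -3, 0, 1)}. Therefore (I - K) x = y is solvable iff <y, v> = 0, i.e. iff -8y_1 - 3y_2 + y_4 = 0. When this holds, K y = u (v·y) = 0, so (I - K) y = y and x = y is a particular solution; the full solution set is the line x = y + c·u = y + c·(1, -2, -3, 3), c ∈ C.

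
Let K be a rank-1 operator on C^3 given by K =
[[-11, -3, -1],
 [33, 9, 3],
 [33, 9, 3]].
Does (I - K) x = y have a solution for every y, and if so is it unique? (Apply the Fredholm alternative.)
(I - K) is singular (det(I - K) = 0, i.e. 1 ∈ sigma(K)). (I - K) x = y is solvable iff y ⊥ ker((I - K)^*) = span{(-11, -3, -1)}, i.e. iff -11y_1 - 3y_2 - y_3 = 0. When solvable, the solutions are x = y + c·(1, -3, -3), c arbitrary (ker(I - K) = span{(1, -3, -3)}, dimension 1).

K has rank 1, so it is an outer product K = u v^T: every row of K is a multiple of one row vector. Reading off the entries, u = (1, -3, -3) and v = (-11, -3, -1) (row i of K equals u_i·v^T). A rank-one matrix u v^T satisfies K u = u (v·u) and kills the (2)-dimensional subspace v^⊥, so its characteristic polynomial is lambda^2 (lambda - v·u) with v·u = tr K = 1. Hence the eigenvalues of I - K are 1 (multiplicity 2) and 1 - (1) = 0, so det(I - K) = 0. (Direct check: I - K =
[[12, 3, 1],
 [-33, -8, -3],
 [-33, -9, -2]]
has determinant 0.) So 1 is an eigenvalue of K and (I - K) is not invertible. The finite-dimensional Fredholm alternative says: either (I - K) is invertible, or ker(I - K) ≠ {0} and then range(I - K) = ker((I - K)^*)^⊥, with dim ker(I - K) = dim ker((I - K)^*). We are in the second case, so we need both kernels. Kernel of I - K: (I - K) u = u - u (v·u) = u - u = 0, so ker(I - K) = span{u} = span{(1, -3, -3)} (it is exactly 1-dimensional because rank(I - K) = 2). Kernel of the adjoint: K is real, so (I - K)^* = I - K^T = I - v u^T, and (I - v u^T) v = v - v (u·v) = 0; hence ker((I - K)^*) = span{v} = span{(-11, -3, -1)}. Therefore (I - K) x = y is solvable iff <y, v> = 0, i.e. iff -11y_1 - 3y_2 - y_3 = 0. When this holds, K y = u (v·y) = 0, so (I - K) y = y and x = y is a particular solution; the full solution set is the line x = y + c·u = y + c·(1, -3, -3), c ∈ C.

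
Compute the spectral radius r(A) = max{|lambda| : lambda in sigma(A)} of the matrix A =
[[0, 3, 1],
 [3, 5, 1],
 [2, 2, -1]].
r(A) ≈ 6.8584

The eigenvalues of A are the roots of its characteristic polynomial. With M = A (coefficients from the trace, the sum of principal 2x2 minors, and det A):
  p(λ) = det(λ I - M) = λ^3 - 4λ^2 - 18λ - 11.
No integer candidate from the rational root theorem (±divisors of 11) is a root, so the roots are irrational. The cubic discriminant is Δ = 8173 > 0, so there are three distinct real roots. p(-3) = -20 and p(-2) = 1 have opposite signs, so a root lies in (-3, -2); Newton's method refines it to λ ≈ -2.0915. p(-1) = 2 and p(0) = -11 have opposite signs, so a root lies in (-1, 0); Newton's method refines it to λ ≈ -0.7668. p(6) = -47 and p(7) = 10 have opposite signs, so a root lies in (6, 7); Newton's method refines it to λ ≈ 6.8584. Check (Vieta): the three roots sum to 4, matching tr M = 4.
Thus the eigenvalues (to 4 decimals) are -2.0915 (modulus 2.0915); -0.7668 (modulus 0.7668); 6.8584 (modulus 6.8584). The spectral radius is the largest modulus: r(A) ≈ 6.8584. (Cross-check: r(A) ≤ ||A||_2 ≈ 6.9975; equality holds whenever A is normal, though it can also hold for some non-normal A.)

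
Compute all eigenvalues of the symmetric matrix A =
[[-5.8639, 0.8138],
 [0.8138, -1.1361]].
sigma(A) ≈ {-6, -1}

A is real symmetric, so its spectrum consists of real eigenvalues. Expanding the characteristic polynomial of the displayed matrix gives
  det(λ I - A) = p(λ) = λ^2 + (7)λ + (6).
Solving p(λ) = 0 yields eigenvalues ≈ -6, -1. (A is shown rounded to 4 decimals, so these recover the underlying integer eigenvalues to within that precision.)
Verification: the trace of A = -7 equals the sum of eigenvalues -7, and det(A) ≈ 5.9997 matches the eigenvalue product 6.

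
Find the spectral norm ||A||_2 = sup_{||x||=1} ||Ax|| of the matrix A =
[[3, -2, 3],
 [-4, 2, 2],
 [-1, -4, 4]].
||A||_2 ≈ 6.7633 (= sqrt(largest eigenvalue of A^T A))

||A||_2 = sigma_max(A) = sqrt(lambda_max(A^T A)). Form the symmetric matrix M = A^T A =
[[26, -10, -3],
 [-10, 24, -18],
 [-3, -18, 29]].
Its characteristic polynomial (trace, sum of principal 2x2 minors, determinant of M give the coefficients) is
  p(λ) = det(λ I - M) = λ^3 - 79λ^2 + 1641λ - 5476.
No integer candidate from the rational root theorem (±divisors of 5476) is a root, so the roots are irrational. The cubic discriminant is Δ = 299292581 > 0, so there are three distinct real roots. p(4) = -112 and p(5) = 879 have opposite signs, so a root lies in (4, 5); Newton's method refines it to λ ≈ 4.1067. p(29) = 63 and p(30) = -346 have opposite signs, so a root lies in (29, 30); Newton's method refines it to λ ≈ 29.1512. p(45) = -481 and p(46) = 182 have opposite signs, so a root lies in (45, 46); Newton's method refines it to λ ≈ 45.7422. Check (Vieta): the three roots sum to 79, matching tr M = 79.
So the eigenvalues of A^T A are ≈ 4.1067, 29.1512, 45.7422 (all ≥ 0, as they must be for A^T A). The largest is λ_max ≈ 45.7422, hence ||A||_2 = sqrt(λ_max) ≈ 6.7633.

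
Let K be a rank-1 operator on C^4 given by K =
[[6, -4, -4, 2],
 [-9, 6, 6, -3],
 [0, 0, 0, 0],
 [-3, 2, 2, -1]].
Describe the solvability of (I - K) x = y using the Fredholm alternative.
(I - K) is invertible (det(I - K) = -10 ≠ 0), so for every y in C^4 the equation (I - K) x = y has a unique solution.

K has rank 1, so it is an outer product K = u v^T: every row of K is a multiple of one row vector. Reading off the entries, u = (2, -3, 0, -1) and v = (3, -2, -2, 1) (row i of K equals u_i·v^T). A rank-one matrix u v^T satisfies K u = u (v·u) and kills the (3)-dimensional subspace v^⊥, so its characteristic polynomial is lambda^3 (lambda - v·u) with v·u = tr K = 11. Hence the eigenvalues of I - K are 1 (multiplicity 3) and 1 - (11) = -10, so det(I - K) = -10. (Direct check: I - K =
[[-5, 4, 4, -2],
 [9, -5, -6, 3],
 [0, 0, 1, 0],
 [3, -2, -2, 2]]
has determinant -10.) The finite-dimensional Fredholm alternative says: either (I - K) is invertible, or ker(I - K) ≠ {0} and then range(I - K) = ker((I - K)^*)^⊥, with dim ker(I - K) = dim ker((I - K)^*). Since det(I - K) ≠ 0, 1 is not an eigenvalue of K and ker(I - K) = {0}, so we are in the first case: for every y there is a unique x = (I - K)^(-1) y. Explicitly, by the Sherman–Morrison formula, (I - u v^T)^(-1) = I + u v^T/(1 - v·u), i.e. (I - K)^(-1) = I + K/(-10).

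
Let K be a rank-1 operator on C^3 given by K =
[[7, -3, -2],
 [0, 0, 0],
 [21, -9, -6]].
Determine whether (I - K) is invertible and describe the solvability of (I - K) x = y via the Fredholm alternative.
(I - K) is singular (det(I - K) = 0, i.e. 1 ∈ sigma(K)). (I - K) x = y is solvable iff y ⊥ ker((I - K)^*) = span{(7, -3, -2)}, i.e. iff 7y_1 - 3y_2 - 2y_3 = 0. When solvable, the solutions are x = y + c·(1, 0, 3), c arbitrary (ker(I - K) = span{(1, 0, 3)}, dimension 1).

K has rank 1, so it is an outer product K = u v^T: every row of K is a multiple of one row vector. Reading off the entries, u = (1, 0, 3) and v = (7, -3, -2) (row i of K equals u_i·v^T). A rank-one matrix u v^T satisfies K u = u (v·u) and kills the (2)-dimensional subspace v^⊥, so its characteristic polynomial is lambda^2 (lambda - v·u) with v·u = tr K = 1. Hence the eigenvalues of I - K are 1 (multiplicity 2) and 1 - (1) = 0, so det(I - K) = 0. (Direct check: I - K =
[[-6, 3, 2],
 [0, 1, 0],
 [-21, 9, 7]]
has determinant 0.) So 1 is an eigenvalue of K and (I - K) is not invertible. The finite-dimensional Fredholm alternative says: either (I - K) is invertible, or ker(I - K) ≠ {0} and then range(I - K) = ker((I - K)^*)^⊥, with dim ker(I - K) = dim ker((I - K)^*). We are in the second case, so we need both kernels. Kernel of I - K: (I - K) u = u - u (v·u) = u - u = 0, so ker(I - K) = span{u} = span{(1, 0, 3)} (it is exactly 1-dimensional because rank(I - K) = 2). Kernel of the adjoint: K is real, so (I - K)^* = I - K^T = I - v u^T, and (I - v u^T) v = v - v (u·v) = 0; hence ker((I - K)^*) = span{v} = span{(7, -3, -2)}. Therefore (I - K) x = y is solvable iff <y, v> = 0, i.e. iff 7y_1 - 3y_2 - 2y_3 = 0. When this holds, K y = u (v·y) = 0, so (I - K) y = y and x = y is a particular solution; the full solution set is the line x = y + c·u = y + c·(1, 0, 3), c ∈ C.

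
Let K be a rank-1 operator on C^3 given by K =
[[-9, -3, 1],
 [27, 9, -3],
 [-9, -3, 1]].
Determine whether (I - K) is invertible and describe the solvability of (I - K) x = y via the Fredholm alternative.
(I - K) is singular (det(I - K) = 0, i.e. 1 ∈ sigma(K)). (I - K) x = y is solvable iff y ⊥ ker((I - K)^*) = span{(-9, -3, 1)}, i.e. iff -9y_1 - 3y_2 + y_3 = 0. When solvable, the solutions are x = y + c·(1, -3, 1), c arbitrary (ker(I - K) = span{(1, -3, 1)}, dimension 1).

K has rank 1, so it is an outer product K = u v^T: every row of K is a multiple of one row vector. Reading off the entries, u = (1, -3, 1) and v = (-9, -3, 1) (row i of K equals u_i·v^T). A rank-one matrix u v^T satisfies K u = u (v·u) and kills the (2)-dimensional subspace v^⊥, so its characteristic polynomial is lambda^2 (lambda - v·u) with v·u = tr K = 1. Hence the eigenvalues of I - K are 1 (multiplicity 2) and 1 - (1) = 0, so det(I - K) = 0. (Direct check: I - K =
[[10, 3, -1],
 [-27, -8, 3],
 [9, 3, 0]]
has determinant 0.) So 1 is an eigenvalue of K and (I - K) is not invertible. The finite-dimensional Fredholm alternative says: either (I - K) is invertible, or ker(I - K) ≠ {0} and then range(I - K) = ker((I - K)^*)^⊥, with dim ker(I - K) = dim ker((I - K)^*). We are in the second case, so we need both kernels. Kernel of I - K: (I - K) u = u - u (v·u) = u - u = 0, so ker(I - K) = span{u} = span{(1, -3, 1)} (it is exactly 1-dimensional because rank(I - K) = 2). Kernel of the adjoint: K is real, so (I - K)^* = I - K^T = I - v u^T, and (I - v u^T) v = v - v (u·v) = 0; hence ker((I - K)^*) = span{v} = span{(-9, -3, 1)}. Therefore (I - K) x = y is solvable iff <y, v> = 0, i.e. iff -9y_1 - 3y_2 + y_3 = 0. When this holds, K y = u (v·y) = 0, so (I - K) y = y and x = y is a particular solution; the full solution set is the line x = y + c·u = y + c·(1, -3, 1), c ∈ C.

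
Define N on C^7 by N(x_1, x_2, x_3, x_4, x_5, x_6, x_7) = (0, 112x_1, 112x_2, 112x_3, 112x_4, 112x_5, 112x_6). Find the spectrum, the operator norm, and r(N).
sigma(N) = {0}; ||N|| = 112; r(N) = 0. (N is nilpotent with N^7 = 0.)

On C^7, N is a strictly lower-triangular matrix with 112 on the subdiagonal and zeros elsewhere, so its characteristic polynomial is lambda^7 and every eigenvalue is 0: sigma(N) = {0}. For the operator norm, N e_i = 112e_{i+1} for i = 1, ..., 6 and N e_7 = 0, so the singular values of N are 112 (with multiplicity 6) and 0; hence ||N|| = 112. The spectral radius r(N) = max|lambda| = 0. Note ||N|| > r(N) — characteristic of non-normal nilpotent operators. Indeed N^7 = 0.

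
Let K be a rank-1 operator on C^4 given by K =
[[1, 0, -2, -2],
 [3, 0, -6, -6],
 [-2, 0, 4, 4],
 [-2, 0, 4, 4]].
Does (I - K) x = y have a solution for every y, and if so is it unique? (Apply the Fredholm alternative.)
(I - K) is invertible (det(I - K) = -8 ≠ 0), so for every y in C^4 the equation (I - K) x = y has a unique solution.

K has rank 1, so it is an outer product K = u v^T: every row of K is a multiple of one row vector. Reading off the entries, u = (1, 3, -2, -2) and v = (1, 0, -2, -2) (row i of K equals u_i·v^T). A rank-one matrix u v^T satisfies K u = u (v·u) and kills the (3)-dimensional subspace v^⊥, so its characteristic polynomial is lambda^3 (lambda - v·u) with v·u = tr K = 9. Hence the eigenvalues of I - K are 1 (multiplicity 3) and 1 - (9) = -8, so det(I - K) = -8. (Direct check: I - K =
[[0, 0, 2, 2],
 [-3, 1, 6, 6],
 [2, 0, -3, -4],
 [2, 0, -4, -3]]
has determinant -8.) The finite-dimensional Fredholm alternative says: either (I - K) is invertible, or ker(I - K) ≠ {0} and then range(I - K) = ker((I - K)^*)^⊥, with dim ker(I - K) = dim ker((I - K)^*). Since det(I - K) ≠ 0, 1 is not an eigenvalue of K and ker(I - K) = {0}, so we are in the first case: for every y there is a unique x = (I - K)^(-1) y. Explicitly, by the Sherman–Morrison formula, (I - u v^T)^(-1) = I + u v^T/(1 - v·u), i.e. (I - K)^(-1) = I + K/(-8).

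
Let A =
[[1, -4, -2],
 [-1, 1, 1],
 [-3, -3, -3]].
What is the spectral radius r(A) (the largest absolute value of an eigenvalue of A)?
r(A) = sqrt(48)/2 ≈ 3.4641

The eigenvalues of A are the roots of its characteristic polynomial. With M = A (coefficients from the trace, the sum of principal 2x2 minors, and det A):
  p(λ) = det(λ I - M) = λ^3 + λ^2 - 12λ - 12.
By the rational root theorem any rational root is an integer divisor of 12. Testing λ = -1: p(-1) = -1 + 1 + 12 - 12 = 0, so λ = -1 is a root. Dividing out (λ + 1) leaves p(λ) = (λ + 1)(λ^2 - 12). For λ^2 - 12 the discriminant is 48. It is nonnegative but not a perfect square, so the roots are real and irrational: λ = ± sqrt(48)/2 ≈ 3.4641, -3.4641.
Thus the eigenvalues (to 4 decimals) are 3.4641 (modulus 3.4641); -3.4641 (modulus 3.4641); -1 (modulus 1). The spectral radius is the largest modulus: r(A) = sqrt(48)/2 ≈ 3.4641. (Cross-check: r(A) ≤ ||A||_2 ≈ 6.3661; equality holds whenever A is normal, though it can also hold for some non-normal A.)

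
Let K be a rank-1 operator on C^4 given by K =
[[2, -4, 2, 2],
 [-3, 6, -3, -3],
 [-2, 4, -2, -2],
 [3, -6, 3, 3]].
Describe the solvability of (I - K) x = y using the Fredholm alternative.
(I - K) is invertible (det(I - K) = -8 ≠ 0), so for every y in C^4 the equation (I - K) x = y has a unique solution.

K has rank 1, so it is an outer product K = u v^T: every row of K is a multiple of one row vector. Reading off the entries, u = (2, -3, -2, 3) and v = (1, -2, 1, 1) (row i of K equals u_i·v^T). A rank-one matrix u v^T satisfies K u = u (v·u) and kills the (3)-dimensional subspace v^⊥, so its characteristic polynomial is lambda^3 (lambda - v·u) with v·u = tr K = 9. Hence the eigenvalues of I - K are 1 (multiplicity 3) and 1 - (9) = -8, so det(I - K) = -8. (Direct check: I - K =
[[-1, 4, -2, -2],
 [3, -5, 3, 3],
 [2, -4, 3, 2],
 [-3, 6, -3, -2]]
has determinant -8.) The finite-dimensional Fredholm alternative says: either (I - K) is invertible, or ker(I - K) ≠ {0} and then range(I - K) = ker((I - K)^*)^⊥, with dim ker(I - K) = dim ker((I - K)^*). Since det(I - K) ≠ 0, 1 is not an eigenvalue of K and ker(I - K) = {0}, so we are in the first case: for every y there is a unique x = (I - K)^(-1) y. Explicitly, by the Sherman–Morrison formula, (I - u v^T)^(-1) = I + u v^T/(1 - v·u), i.e. (I - K)^(-1) = I + K/(-8).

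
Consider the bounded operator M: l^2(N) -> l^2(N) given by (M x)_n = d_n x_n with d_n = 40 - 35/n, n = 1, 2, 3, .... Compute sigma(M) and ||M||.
sigma(M) = {40 - 35/n : n ≥ 1} ∪ {40}; ||M|| = 40

A bounded diagonal operator on l^2 with diagonal entries d_n has spectrum equal to the closure of {d_n : n ≥ 1}: every d_n is an eigenvalue (with eigenvector e_n), so {d_n} ⊂ sigma(M); the spectrum is closed, so its closure is too; and for lambda not in the closure, (M - lambda I) has bounded inverse (the diagonal entries 1/(d_n - lambda) are bounded). For our sequence d_n = 40 - 35/n, n = 1, 2, 3, ...:
  - {d_n} = {40 - 35/n : n ≥ 1}; the only limit point is 40
  - closure = {40 - 35/n : n ≥ 1} ∪ {40}
For the norm: a diagonal operator has ||M|| = sup_n |d_n|. Here d_n = 40 - 35/n increases monotonically from d_1 = 5 toward 40, with all terms in [5, 40); so sup_n |d_n| = 40 (the supremum is the limit, not attained). So ||M|| = 40.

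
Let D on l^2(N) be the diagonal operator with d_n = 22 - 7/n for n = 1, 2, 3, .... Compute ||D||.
||D|| = 22

For a diagonal operator on l^2 with entries d_n, ||D|| = sup_n |d_n|. Here d_1 = 15, d_2 = 37/2, ..., and d_n = 22 - 7/n increases monotonically toward 22. All terms lie in [15, 22), so |d_n| = d_n and the supremum is the limit 22, which is not attained by any individual d_n. Hence ||D|| = 22.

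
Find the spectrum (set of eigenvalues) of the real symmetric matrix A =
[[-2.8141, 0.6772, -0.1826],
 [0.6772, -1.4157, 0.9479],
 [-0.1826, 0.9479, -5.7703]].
sigma(A) ≈ {-6, -3, -1}

A is real symmetric, so its spectrum consists of real eigenvalues. Expanding the characteristic polynomial of the displayed matrix gives
  det(λ I - A) = p(λ) = λ^3 + (10)λ^2 + (27)λ + (18).
Solving p(λ) = 0 yields eigenvalues ≈ -6, -3, -1. (A is shown rounded to 4 decimals, so these recover the underlying integer eigenvalues to within that precision.)
Verification: the trace of A = -10 equals the sum of eigenvalues -10, and det(A) ≈ -18.0009 matches the eigenvalue product -18.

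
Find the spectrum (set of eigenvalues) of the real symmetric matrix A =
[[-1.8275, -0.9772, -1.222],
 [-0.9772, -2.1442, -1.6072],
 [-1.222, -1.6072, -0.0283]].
sigma(A) ≈ {-4, -1, 1}

A is real symmetric, so its spectrum consists of real eigenvalues. Expanding the characteristic polynomial of the displayed matrix gives
  det(λ I - A) = p(λ) = λ^3 + (4)λ^2 + (-1)λ + (-4).
Solving p(λ) = 0 yields eigenvalues ≈ -4, -1, 1. (A is shown rounded to 4 decimals, so these recover the underlying integer eigenvalues to within that precision.)
Verification: the trace of A = -4 equals the sum of eigenvalues -4, and det(A) ≈ 4.0002 matches the eigenvalue product 4.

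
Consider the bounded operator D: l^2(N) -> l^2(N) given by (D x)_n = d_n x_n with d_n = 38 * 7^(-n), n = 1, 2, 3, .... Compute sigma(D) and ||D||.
sigma(D) = {38 * 7^(-n) : n ≥ 1} ∪ {0}; ||D|| = 38/7

A bounded diagonal operator on l^2 with diagonal entries d_n has spectrum equal to the closure of {d_n : n ≥ 1}: every d_n is an eigenvalue (with eigenvector e_n), so {d_n} ⊂ sigma(D); the spectrum is closed, so its closure is too; and for lambda not in the closure, (D - lambda I) has bounded inverse (the diagonal entries 1/(d_n - lambda) are bounded). For our sequence d_n = 38 * 7^(-n), n = 1, 2, 3, ...:
  - {d_n} = {38 * 7^(-n) : n ≥ 1}; the only limit point is 0
  - closure = {38 * 7^(-n) : n ≥ 1} ∪ {0}
For the norm: a diagonal operator has ||D|| = sup_n |d_n|. Here d_n = 38 * 7^(-n) is positive and decreasing, so sup_n |d_n| = d_1 = 38/7. So ||D|| = 38/7.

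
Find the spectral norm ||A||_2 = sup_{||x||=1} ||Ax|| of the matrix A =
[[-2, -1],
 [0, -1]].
||A||_2 = sqrt((6 + sqrt(20))/2) ≈ 2.2882 (= sqrt(largest eigenvalue of A^T A))

||A||_2 = sigma_max(A) = sqrt(lambda_max(A^T A)). Form the symmetric matrix M = A^T A =
[[4, 2],
 [2, 2]].
Its characteristic polynomial (trace, determinant of M give the coefficients) is
  p(λ) = det(λ I - M) = λ^2 - 6λ + 4.
For λ^2 - 6λ + 4 the discriminant is 20. It is nonnegative but not a perfect square, so the roots are real and irrational: λ = (6 ± sqrt(20))/2 ≈ 5.2361, 0.7639.
So the eigenvalues of A^T A are ≈ 0.7639, 5.2361 (all ≥ 0, as they must be for A^T A). The largest is λ_max = (6 + sqrt(20))/2 ≈ 5.2361, hence ||A||_2 = sqrt(λ_max) = sqrt((6 + sqrt(20))/2) ≈ 2.2882.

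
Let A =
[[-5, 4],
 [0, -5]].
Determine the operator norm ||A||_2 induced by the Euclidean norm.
||A||_2 = sqrt((66 + sqrt(1856))/2) ≈ 7.3852 (= sqrt(largest eigenvalue of A^T A))

||A||_2 = sigma_max(A) = sqrt(lambda_max(A^T A)). Form the symmetric matrix M = A^T A =
[[25, -20],
 [-20, 41]].
Its characteristic polynomial (trace, determinant of M give the coefficients) is
  p(λ) = det(λ I - M) = λ^2 - 66λ + 625.
For λ^2 - 66λ + 625 the discriminant is 1856. It is nonnegative but not a perfect square, so the roots are real and irrational: λ = (66 ± sqrt(1856))/2 ≈ 54.5407, 11.4593.
So the eigenvalues of A^T A are ≈ 11.4593, 54.5407 (all ≥ 0, as they must be for A^T A). The largest is λ_max = (66 + sqrt(1856))/2 ≈ 54.5407, hence ||A||_2 = sqrt(λ_max) = sqrt((66 + sqrt(1856))/2) ≈ 7.3852.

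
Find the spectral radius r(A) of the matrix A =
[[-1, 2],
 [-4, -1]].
r(A) = 3

The eigenvalues of A are the roots of its characteristic polynomial. With M = A (coefficients from the trace and determinant):
  p(λ) = det(λ I - M) = λ^2 + 2λ + 9.
For λ^2 + 2λ + 9 the discriminant is -32. It is negative, so the roots are the complex-conjugate pair λ = -1 ± (sqrt(32)/2) i ≈ -1 ± 2.8284i. For a conjugate pair the product of the roots equals the constant term, so |λ|^2 = 9 and |λ| = sqrt(9) = 3.
Thus the eigenvalues (to 4 decimals) are -1 ± 2.8284i (modulus 3). The spectral radius is the largest modulus: r(A) = 3. (Cross-check: r(A) ≤ ||A||_2 ≈ 4.1623; equality holds whenever A is normal, though it can also hold for some non-normal A.)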